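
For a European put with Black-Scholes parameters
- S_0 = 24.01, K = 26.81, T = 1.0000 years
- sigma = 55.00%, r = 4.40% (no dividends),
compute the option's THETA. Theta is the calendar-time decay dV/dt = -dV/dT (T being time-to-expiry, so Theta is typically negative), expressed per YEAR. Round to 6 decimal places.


d1 = 0.1544462872; d2 = -0.3955537128
phi(d1) = 0.3942124267; exp(-qT) = 1.0000000000; exp(-rT) = 0.9569539575
Theta = -S*exp(-qT)*phi(d1)*sigma/(2*sqrt(T)) + r*K*exp(-rT)*N(-d2) - q*S*exp(-qT)*N(-d1)
N(-d1) = 0.4386289298; N(-d2) = 0.6537828552; sqrt(T) = 1.0000000000
Term 1 = -24.0100 * 1.0000000000 * 0.3942124267 * 0.5500 / (2 * 1.0000000000) = -2.6028861004
Term 2 = 0.0440 * 26.8100 * 0.9569539575 * 0.6537828552 = 0.7380300765
Term 3 = 0 (no dividend yield, q = 0)
Theta = -2.6028861004 + (0.7380300765) + (0.0000000000) = -1.864856

Answer: Theta = -1.864856


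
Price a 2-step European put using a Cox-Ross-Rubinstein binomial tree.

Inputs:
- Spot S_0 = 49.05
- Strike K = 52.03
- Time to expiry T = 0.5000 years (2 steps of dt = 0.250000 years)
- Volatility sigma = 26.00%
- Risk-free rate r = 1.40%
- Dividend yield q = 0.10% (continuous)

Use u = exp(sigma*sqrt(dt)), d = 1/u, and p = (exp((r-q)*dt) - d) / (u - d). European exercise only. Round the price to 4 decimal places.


dt = T/N = 0.250000
u = exp(sigma*sqrt(dt)) = 1.138828; d = 1/u = 0.878095
p = (exp((r-q)*dt) - d) / (u - d) = 0.480031
Discount per step: exp(-r*dt) = 0.996506
Stock lattice S(k, i) with i counting down-moves:
  k=0: S(0,0) = 49.0500
  k=1: S(1,0) = 55.8595; S(1,1) = 43.0706
  k=2: S(2,0) = 63.6144; S(2,1) = 49.0500; S(2,2) = 37.8201
Terminal payoffs V(N, i) = max(K - S_T, 0):
  V(2,0) = 0.000000; V(2,1) = 2.980000; V(2,2) = 14.209920
Backward induction: V(k, i) = exp(-r*dt) * [p * V(k+1, i) + (1-p) * V(k+1, i+1)].
  V(1,0) = exp(-r*dt) * [p*0.000000 + (1-p)*2.980000] = 1.544094
  V(1,1) = exp(-r*dt) * [p*2.980000 + (1-p)*14.209920] = 8.788399
  V(0,0) = exp(-r*dt) * [p*1.544094 + (1-p)*8.788399] = 5.292354

Answer: Price = V(0,0) = 5.2924


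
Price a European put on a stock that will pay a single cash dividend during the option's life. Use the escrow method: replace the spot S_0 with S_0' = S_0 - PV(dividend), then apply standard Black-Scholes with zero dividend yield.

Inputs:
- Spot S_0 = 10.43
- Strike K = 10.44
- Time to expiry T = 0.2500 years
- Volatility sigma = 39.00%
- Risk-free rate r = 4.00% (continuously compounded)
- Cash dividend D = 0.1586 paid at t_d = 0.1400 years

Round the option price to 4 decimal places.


PV(D) = D * exp(-r * t_d) = 0.1586 * 0.99441565 = 0.15771432
S_0' = S_0 - PV(D) = 10.4300 - 0.15771432 = 10.27228568
d1 = (ln(S_0'/K) + (r + sigma^2/2)*T) / (sigma*sqrt(T)) = 0.06573064
d2 = d1 - sigma*sqrt(T) = -0.12926936
exp(-rT) = 0.99004983
N(-d1) = 0.47379614; N(-d2) = 0.55142774
P = K * exp(-rT) * N(-d2) - S_0' * N(-d1) = 10.4400 * 0.99004983 * 0.55142774 - 10.27228568 * 0.47379614 = 0.8327

Answer: Price = 0.8327


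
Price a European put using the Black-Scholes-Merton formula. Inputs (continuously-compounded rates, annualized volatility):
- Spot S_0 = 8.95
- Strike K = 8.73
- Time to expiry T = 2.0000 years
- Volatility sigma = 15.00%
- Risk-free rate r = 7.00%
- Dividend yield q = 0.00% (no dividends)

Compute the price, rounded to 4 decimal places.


Answer: Price = 0.2180

Derivation:
d1 = (ln(S/K) + (r - q + 0.5*sigma^2) * T) / (sigma * sqrt(T)) = 0.88335627
d2 = d1 - sigma * sqrt(T) = 0.67122423
exp(-rT) = 0.86935824; exp(-qT) = 1.00000000
P = K * exp(-rT) * N(-d2) - S_0 * exp(-qT) * N(-d1)
N(-d1) = 0.18852191; N(-d2) = 0.25103885
P = 8.7300 * 0.86935824 * 0.25103885 - 8.9500 * 1.00000000 * 0.18852191 = 0.2180


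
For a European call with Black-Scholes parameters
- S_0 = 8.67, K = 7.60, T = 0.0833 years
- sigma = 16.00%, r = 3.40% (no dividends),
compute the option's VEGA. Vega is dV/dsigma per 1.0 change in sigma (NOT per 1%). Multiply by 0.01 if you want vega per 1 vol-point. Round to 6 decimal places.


Answer: Vega = 0.013377

Derivation:
d1 = 2.9368245473; d2 = 2.8906457643
phi(d1) = 0.0053459942; exp(-qT) = 1.0000000000; exp(-rT) = 0.9971718069
Vega = S * exp(-qT) * phi(d1) * sqrt(T) = 8.6700 * 1.0000000000 * 0.0053459942 * 0.2886173938 = 0.013377


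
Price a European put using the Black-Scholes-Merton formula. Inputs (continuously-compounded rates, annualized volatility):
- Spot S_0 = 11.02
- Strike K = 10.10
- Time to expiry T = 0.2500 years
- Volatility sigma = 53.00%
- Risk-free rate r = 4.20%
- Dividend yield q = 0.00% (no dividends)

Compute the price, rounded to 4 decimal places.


d1 = (ln(S/K) + (r - q + 0.5*sigma^2) * T) / (sigma * sqrt(T)) = 0.50109011
d2 = d1 - sigma * sqrt(T) = 0.23609011
exp(-rT) = 0.98955493; exp(-qT) = 1.00000000
P = K * exp(-rT) * N(-d2) - S_0 * exp(-qT) * N(-d1)
N(-d1) = 0.30815385; N(-d2) = 0.40668137
P = 10.1000 * 0.98955493 * 0.40668137 - 11.0200 * 1.00000000 * 0.30815385 = 0.6687

Answer: Price = 0.6687


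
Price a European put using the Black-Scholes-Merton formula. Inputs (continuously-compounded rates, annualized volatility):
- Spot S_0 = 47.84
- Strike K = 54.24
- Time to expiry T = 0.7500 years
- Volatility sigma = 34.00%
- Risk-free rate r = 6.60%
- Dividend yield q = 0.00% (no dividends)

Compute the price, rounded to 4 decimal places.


Answer: Price = 7.9025

Derivation:
d1 = (ln(S/K) + (r - q + 0.5*sigma^2) * T) / (sigma * sqrt(T)) = -0.11107721
d2 = d1 - sigma * sqrt(T) = -0.40552585
exp(-rT) = 0.95170516; exp(-qT) = 1.00000000
P = K * exp(-rT) * N(-d2) - S_0 * exp(-qT) * N(-d1)
N(-d1) = 0.54422244; N(-d2) = 0.65745449
P = 54.2400 * 0.95170516 * 0.65745449 - 47.8400 * 1.00000000 * 0.54422244 = 7.9025


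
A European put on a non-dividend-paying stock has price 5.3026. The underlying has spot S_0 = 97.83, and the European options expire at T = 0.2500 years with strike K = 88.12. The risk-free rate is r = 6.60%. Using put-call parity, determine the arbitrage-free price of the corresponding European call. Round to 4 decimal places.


Put-call parity: C - P = S_0 * exp(-qT) - K * exp(-rT).
S_0 * exp(-qT) = 97.8300 * 1.00000000 = 97.83000000
K * exp(-rT) = 88.1200 * 0.98363538 = 86.67794963
C = P + S*exp(-qT) - K*exp(-rT)
C = 5.3026 + 97.83000000 - 86.67794963 = 16.4547

Answer: Call price = 16.4547


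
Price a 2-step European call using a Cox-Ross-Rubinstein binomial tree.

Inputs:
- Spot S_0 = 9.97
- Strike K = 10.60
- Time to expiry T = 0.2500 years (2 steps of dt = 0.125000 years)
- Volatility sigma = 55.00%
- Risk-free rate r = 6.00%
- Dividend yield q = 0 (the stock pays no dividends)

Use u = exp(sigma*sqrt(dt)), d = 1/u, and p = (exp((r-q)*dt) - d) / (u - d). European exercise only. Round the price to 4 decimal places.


dt = T/N = 0.125000
u = exp(sigma*sqrt(dt)) = 1.214648; d = 1/u = 0.823284
p = (exp((r-q)*dt) - d) / (u - d) = 0.470775
Discount per step: exp(-r*dt) = 0.992528
Stock lattice S(k, i) with i counting down-moves:
  k=0: S(0,0) = 9.9700
  k=1: S(1,0) = 12.1100; S(1,1) = 8.2081
  k=2: S(2,0) = 14.7094; S(2,1) = 9.9700; S(2,2) = 6.7576
Terminal payoffs V(N, i) = max(S_T - K, 0):
  V(2,0) = 4.109438; V(2,1) = 0.000000; V(2,2) = 0.000000
Backward induction: V(k, i) = exp(-r*dt) * [p * V(k+1, i) + (1-p) * V(k+1, i+1)].
  V(1,0) = exp(-r*dt) * [p*4.109438 + (1-p)*0.000000] = 1.920164
  V(1,1) = exp(-r*dt) * [p*0.000000 + (1-p)*0.000000] = 0.000000
  V(0,0) = exp(-r*dt) * [p*1.920164 + (1-p)*0.000000] = 0.897211

Answer: Price = V(0,0) = 0.8972


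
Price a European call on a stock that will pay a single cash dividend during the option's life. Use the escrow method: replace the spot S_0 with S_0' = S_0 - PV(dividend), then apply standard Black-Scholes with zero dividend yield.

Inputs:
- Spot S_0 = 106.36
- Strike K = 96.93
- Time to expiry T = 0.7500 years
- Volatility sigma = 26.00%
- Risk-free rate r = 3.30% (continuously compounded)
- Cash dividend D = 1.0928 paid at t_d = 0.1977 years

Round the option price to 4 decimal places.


Answer: Price = 15.3067

Derivation:
PV(D) = D * exp(-r * t_d) = 1.0928 * 0.99349714 = 1.08569367
S_0' = S_0 - PV(D) = 106.3600 - 1.08569367 = 105.27430633
d1 = (ln(S_0'/K) + (r + sigma^2/2)*T) / (sigma*sqrt(T)) = 0.58925397
d2 = d1 - sigma*sqrt(T) = 0.36408737
exp(-rT) = 0.97555377
N(d1) = 0.72215454; N(d2) = 0.64210362
C = S_0' * N(d1) - K * exp(-rT) * N(d2) = 105.27430633 * 0.72215454 - 96.9300 * 0.97555377 * 0.64210362 = 15.3067


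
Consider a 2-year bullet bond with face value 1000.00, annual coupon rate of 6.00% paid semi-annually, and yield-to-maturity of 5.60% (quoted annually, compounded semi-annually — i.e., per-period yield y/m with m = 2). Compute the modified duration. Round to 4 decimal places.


Coupon per period c = face * coupon_rate / m = 30.000000
Periods per year m = 2; per-period yield y/m = 0.028000
Number of cashflows N = 4
Cashflows (t years, CF_t, discount factor 1/(1+y/m)^(m*t), PV):
  t = 0.5000: CF_t = 30.000000, DF = 0.972763, PV = 29.182879
  t = 1.0000: CF_t = 30.000000, DF = 0.946267, PV = 28.388015
  t = 1.5000: CF_t = 30.000000, DF = 0.920493, PV = 27.614801
  t = 2.0000: CF_t = 1030.000000, DF = 0.895422, PV = 922.284195
Price P = sum_t PV_t = 1007.469889
First compute Macaulay numerator sum_t t * PV_t:
  t * PV_t at t = 0.5000: 14.591440
  t * PV_t at t = 1.0000: 28.388015
  t * PV_t at t = 1.5000: 41.422201
  t * PV_t at t = 2.0000: 1844.568389
Macaulay duration D = 1928.970045 / 1007.469889 = 1.914668
Modified duration = D / (1 + y/m) = 1.914668 / (1 + 0.028000) = 1.862517

Answer: Modified duration = 1.8625


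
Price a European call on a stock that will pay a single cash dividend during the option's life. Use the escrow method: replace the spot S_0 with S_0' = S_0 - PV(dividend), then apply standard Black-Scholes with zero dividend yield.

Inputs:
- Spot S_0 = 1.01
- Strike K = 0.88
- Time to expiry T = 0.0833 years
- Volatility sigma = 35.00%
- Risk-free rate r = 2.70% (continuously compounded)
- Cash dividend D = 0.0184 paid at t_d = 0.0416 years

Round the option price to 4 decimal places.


PV(D) = D * exp(-r * t_d) = 0.0184 * 0.99887743 = 0.01837934
S_0' = S_0 - PV(D) = 1.0100 - 0.01837934 = 0.99162066
d1 = (ln(S_0'/K) + (r + sigma^2/2)*T) / (sigma*sqrt(T)) = 1.25494810
d2 = d1 - sigma*sqrt(T) = 1.15393201
exp(-rT) = 0.99775343
N(d1) = 0.89525120; N(d2) = 0.87573598
C = S_0' * N(d1) - K * exp(-rT) * N(d2) = 0.99162066 * 0.89525120 - 0.8800 * 0.99775343 * 0.87573598 = 0.1188

Answer: Price = 0.1188


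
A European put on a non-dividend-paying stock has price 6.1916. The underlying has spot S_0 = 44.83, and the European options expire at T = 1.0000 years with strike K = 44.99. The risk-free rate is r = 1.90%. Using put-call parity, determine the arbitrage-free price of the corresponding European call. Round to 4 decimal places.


Answer: Call price = 6.8783

Derivation:
Put-call parity: C - P = S_0 * exp(-qT) - K * exp(-rT).
S_0 * exp(-qT) = 44.8300 * 1.00000000 = 44.83000000
K * exp(-rT) = 44.9900 * 0.98117936 = 44.14325951
C = P + S*exp(-qT) - K*exp(-rT)
C = 6.1916 + 44.83000000 - 44.14325951 = 6.8783


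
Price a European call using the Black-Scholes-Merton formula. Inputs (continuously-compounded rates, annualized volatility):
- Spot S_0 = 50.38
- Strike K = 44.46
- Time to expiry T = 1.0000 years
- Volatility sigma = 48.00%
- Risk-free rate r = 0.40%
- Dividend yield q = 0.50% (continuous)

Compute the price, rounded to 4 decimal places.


Answer: Price = 12.1676

Derivation:
d1 = (ln(S/K) + (r - q + 0.5*sigma^2) * T) / (sigma * sqrt(T)) = 0.49834242
d2 = d1 - sigma * sqrt(T) = 0.01834242
exp(-rT) = 0.99600799; exp(-qT) = 0.99501248
C = S_0 * exp(-qT) * N(d1) - K * exp(-rT) * N(d2)
N(d1) = 0.69087864; N(d2) = 0.50731716
C = 50.3800 * 0.99501248 * 0.69087864 - 44.4600 * 0.99600799 * 0.50731716 = 12.1676


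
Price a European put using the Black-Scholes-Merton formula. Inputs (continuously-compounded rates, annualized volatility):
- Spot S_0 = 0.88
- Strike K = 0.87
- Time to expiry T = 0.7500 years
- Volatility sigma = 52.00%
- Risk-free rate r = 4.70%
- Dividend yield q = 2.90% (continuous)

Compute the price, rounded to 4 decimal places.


d1 = (ln(S/K) + (r - q + 0.5*sigma^2) * T) / (sigma * sqrt(T)) = 0.28052272
d2 = d1 - sigma * sqrt(T) = -0.16981049
exp(-rT) = 0.96536405; exp(-qT) = 0.97848483
P = K * exp(-rT) * N(-d2) - S_0 * exp(-qT) * N(-d1)
N(-d1) = 0.38953825; N(-d2) = 0.56742041
P = 0.8700 * 0.96536405 * 0.56742041 - 0.8800 * 0.97848483 * 0.38953825 = 0.1411

Answer: Price = 0.1411


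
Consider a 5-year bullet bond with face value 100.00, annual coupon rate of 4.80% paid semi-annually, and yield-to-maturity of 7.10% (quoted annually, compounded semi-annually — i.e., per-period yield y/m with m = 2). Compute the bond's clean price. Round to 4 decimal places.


Coupon per period c = face * coupon_rate / m = 2.400000
Periods per year m = 2; per-period yield y/m = 0.035500
Number of cashflows N = 10
Cashflows (t years, CF_t, discount factor 1/(1+y/m)^(m*t), PV):
  t = 0.5000: CF_t = 2.400000, DF = 0.965717, PV = 2.317721
  t = 1.0000: CF_t = 2.400000, DF = 0.932609, PV = 2.238263
  t = 1.5000: CF_t = 2.400000, DF = 0.900637, PV = 2.161528
  t = 2.0000: CF_t = 2.400000, DF = 0.869760, PV = 2.087425
  t = 2.5000: CF_t = 2.400000, DF = 0.839942, PV = 2.015862
  t = 3.0000: CF_t = 2.400000, DF = 0.811147, PV = 1.946752
  t = 3.5000: CF_t = 2.400000, DF = 0.783338, PV = 1.880012
  t = 4.0000: CF_t = 2.400000, DF = 0.756483, PV = 1.815559
  t = 4.5000: CF_t = 2.400000, DF = 0.730549, PV = 1.753316
  t = 5.0000: CF_t = 102.400000, DF = 0.705503, PV = 72.243524
Price P = sum_t PV_t = 90.459962

Answer: Price = 90.4600


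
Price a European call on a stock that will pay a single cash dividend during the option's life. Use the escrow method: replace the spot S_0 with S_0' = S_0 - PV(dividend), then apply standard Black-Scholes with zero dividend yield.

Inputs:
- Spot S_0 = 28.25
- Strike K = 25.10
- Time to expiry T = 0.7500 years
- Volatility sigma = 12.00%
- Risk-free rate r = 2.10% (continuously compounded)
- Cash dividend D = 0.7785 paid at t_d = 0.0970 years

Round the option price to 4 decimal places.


PV(D) = D * exp(-r * t_d) = 0.7785 * 0.99796507 = 0.77691581
S_0' = S_0 - PV(D) = 28.2500 - 0.77691581 = 27.47308419
d1 = (ln(S_0'/K) + (r + sigma^2/2)*T) / (sigma*sqrt(T)) = 1.07280266
d2 = d1 - sigma*sqrt(T) = 0.96887961
exp(-rT) = 0.98437338
N(d1) = 0.85832017; N(d2) = 0.83369737
C = S_0' * N(d1) - K * exp(-rT) * N(d2) = 27.47308419 * 0.85832017 - 25.1000 * 0.98437338 * 0.83369737 = 2.9819

Answer: Price = 2.9819


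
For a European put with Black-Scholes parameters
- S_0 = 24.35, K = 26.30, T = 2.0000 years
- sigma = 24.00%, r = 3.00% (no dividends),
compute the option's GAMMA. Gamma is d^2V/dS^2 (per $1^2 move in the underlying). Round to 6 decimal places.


d1 = 0.1195096207; d2 = -0.2199016343
phi(d1) = 0.3961034724; exp(-qT) = 1.0000000000; exp(-rT) = 0.9417645336
Gamma = exp(-qT) * phi(d1) / (S * sigma * sqrt(T)) = 1.0000000000 * 0.3961034724 / (24.3500 * 0.2400 * 1.4142135624) = 0.047927

Answer: Gamma = 0.047927


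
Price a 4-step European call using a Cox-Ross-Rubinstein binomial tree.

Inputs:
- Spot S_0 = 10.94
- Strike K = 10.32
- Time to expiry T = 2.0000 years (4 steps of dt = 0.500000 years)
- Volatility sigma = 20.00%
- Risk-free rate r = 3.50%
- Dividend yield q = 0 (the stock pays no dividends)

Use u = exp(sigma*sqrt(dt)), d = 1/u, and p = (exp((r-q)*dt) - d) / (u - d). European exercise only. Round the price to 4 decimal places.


dt = T/N = 0.500000
u = exp(sigma*sqrt(dt)) = 1.151910; d = 1/u = 0.868123
p = (exp((r-q)*dt) - d) / (u - d) = 0.526912
Discount per step: exp(-r*dt) = 0.982652
Stock lattice S(k, i) with i counting down-moves:
  k=0: S(0,0) = 10.9400
  k=1: S(1,0) = 12.6019; S(1,1) = 9.4973
  k=2: S(2,0) = 14.5162; S(2,1) = 10.9400; S(2,2) = 8.2448
  k=3: S(3,0) = 16.7214; S(3,1) = 12.6019; S(3,2) = 9.4973; S(3,3) = 7.1575
  k=4: S(4,0) = 19.2616; S(4,1) = 14.5162; S(4,2) = 10.9400; S(4,3) = 8.2448; S(4,4) = 6.2136
Terminal payoffs V(N, i) = max(S_T - K, 0):
  V(4,0) = 8.941557; V(4,1) = 4.196247; V(4,2) = 0.620000; V(4,3) = 0.000000; V(4,4) = 0.000000
Backward induction: V(k, i) = exp(-r*dt) * [p * V(k+1, i) + (1-p) * V(k+1, i+1)].
  V(3,0) = exp(-r*dt) * [p*8.941557 + (1-p)*4.196247] = 6.580438
  V(3,1) = exp(-r*dt) * [p*4.196247 + (1-p)*0.620000] = 2.460923
  V(3,2) = exp(-r*dt) * [p*0.620000 + (1-p)*0.000000] = 0.321018
  V(3,3) = exp(-r*dt) * [p*0.000000 + (1-p)*0.000000] = 0.000000
  V(2,0) = exp(-r*dt) * [p*6.580438 + (1-p)*2.460923] = 4.551199
  V(2,1) = exp(-r*dt) * [p*2.460923 + (1-p)*0.321018] = 1.423431
  V(2,2) = exp(-r*dt) * [p*0.321018 + (1-p)*0.000000] = 0.166214
  V(1,0) = exp(-r*dt) * [p*4.551199 + (1-p)*1.423431] = 3.018207
  V(1,1) = exp(-r*dt) * [p*1.423431 + (1-p)*0.166214] = 0.814282
  V(0,0) = exp(-r*dt) * [p*3.018207 + (1-p)*0.814282] = 1.941286

Answer: Price = V(0,0) = 1.9413


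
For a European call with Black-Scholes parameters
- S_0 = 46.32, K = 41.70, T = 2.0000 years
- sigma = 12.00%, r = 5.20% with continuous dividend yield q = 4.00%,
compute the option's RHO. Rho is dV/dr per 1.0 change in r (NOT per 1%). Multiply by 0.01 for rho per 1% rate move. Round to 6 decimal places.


Answer: Rho = 56.400904

Derivation:
d1 = 0.8454210187; d2 = 0.6757153912
phi(d1) = 0.2790660233; exp(-qT) = 0.9231163464; exp(-rT) = 0.9012252974
N(d2) = 0.7503893189
Rho = K*T*exp(-rT)*N(d2) = 41.7000 * 2.0000 * 0.9012252974 * 0.7503893189 = 56.400904


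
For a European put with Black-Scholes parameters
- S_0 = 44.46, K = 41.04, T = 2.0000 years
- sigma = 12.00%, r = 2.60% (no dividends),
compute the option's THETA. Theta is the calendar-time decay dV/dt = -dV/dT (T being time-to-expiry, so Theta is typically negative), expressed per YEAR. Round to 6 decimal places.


d1 = 0.8629219304; d2 = 0.6932163029
phi(d1) = 0.2749253529; exp(-qT) = 1.0000000000; exp(-rT) = 0.9493288668
Theta = -S*exp(-qT)*phi(d1)*sigma/(2*sqrt(T)) + r*K*exp(-rT)*N(-d2) - q*S*exp(-qT)*N(-d1)
N(-d1) = 0.1940901961; N(-d2) = 0.2440869093; sqrt(T) = 1.4142135624
Term 1 = -44.4600 * 1.0000000000 * 0.2749253529 * 0.1200 / (2 * 1.4142135624) = -0.5185856584
Term 2 = 0.0260 * 41.0400 * 0.9493288668 * 0.2440869093 = 0.2472531739
Term 3 = 0 (no dividend yield, q = 0)
Theta = -0.5185856584 + (0.2472531739) + (0.0000000000) = -0.271332

Answer: Theta = -0.271332


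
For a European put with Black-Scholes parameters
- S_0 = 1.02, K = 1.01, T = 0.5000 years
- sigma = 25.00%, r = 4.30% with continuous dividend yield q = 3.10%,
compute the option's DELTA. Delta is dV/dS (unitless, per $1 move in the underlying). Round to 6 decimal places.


Answer: Delta = -0.422734

Derivation:
d1 = 0.1780624781; d2 = 0.0012857828
phi(d1) = 0.3926676669; exp(-qT) = 0.9846195068; exp(-rT) = 0.9787294775
N(-d1) = 0.4293369546
Delta = -exp(-qT) * N(-d1) = -0.9846195068 * 0.4293369546 = -0.422734


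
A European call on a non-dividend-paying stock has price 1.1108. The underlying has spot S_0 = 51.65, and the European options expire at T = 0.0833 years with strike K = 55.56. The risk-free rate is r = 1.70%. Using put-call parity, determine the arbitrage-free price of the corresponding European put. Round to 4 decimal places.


Answer: Put price = 4.9422

Derivation:
Put-call parity: C - P = S_0 * exp(-qT) - K * exp(-rT).
S_0 * exp(-qT) = 51.6500 * 1.00000000 = 51.65000000
K * exp(-rT) = 55.5600 * 0.99858490 = 55.48137717
P = C - S*exp(-qT) + K*exp(-rT)
P = 1.1108 - 51.65000000 + 55.48137717 = 4.9422


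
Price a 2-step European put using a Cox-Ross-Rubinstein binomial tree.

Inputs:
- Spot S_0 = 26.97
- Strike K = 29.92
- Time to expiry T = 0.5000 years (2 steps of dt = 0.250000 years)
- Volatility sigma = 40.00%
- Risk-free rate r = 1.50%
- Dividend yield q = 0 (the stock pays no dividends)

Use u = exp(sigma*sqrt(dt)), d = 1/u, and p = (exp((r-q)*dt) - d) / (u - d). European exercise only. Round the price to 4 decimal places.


Answer: Price = V(0,0) = 4.8879

Derivation:
dt = T/N = 0.250000
u = exp(sigma*sqrt(dt)) = 1.221403; d = 1/u = 0.818731
p = (exp((r-q)*dt) - d) / (u - d) = 0.459496
Discount per step: exp(-r*dt) = 0.996257
Stock lattice S(k, i) with i counting down-moves:
  k=0: S(0,0) = 26.9700
  k=1: S(1,0) = 32.9412; S(1,1) = 22.0812
  k=2: S(2,0) = 40.2345; S(2,1) = 26.9700; S(2,2) = 18.0785
Terminal payoffs V(N, i) = max(K - S_T, 0):
  V(2,0) = 0.000000; V(2,1) = 2.950000; V(2,2) = 11.841468
Backward induction: V(k, i) = exp(-r*dt) * [p * V(k+1, i) + (1-p) * V(k+1, i+1)].
  V(1,0) = exp(-r*dt) * [p*0.000000 + (1-p)*2.950000] = 1.588518
  V(1,1) = exp(-r*dt) * [p*2.950000 + (1-p)*11.841468] = 7.726842
  V(0,0) = exp(-r*dt) * [p*1.588518 + (1-p)*7.726842] = 4.887941


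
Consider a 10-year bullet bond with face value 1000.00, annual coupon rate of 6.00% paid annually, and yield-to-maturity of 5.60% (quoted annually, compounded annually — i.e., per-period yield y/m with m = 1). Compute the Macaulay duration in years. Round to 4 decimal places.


Coupon per period c = face * coupon_rate / m = 60.000000
Periods per year m = 1; per-period yield y/m = 0.056000
Number of cashflows N = 10
Cashflows (t years, CF_t, discount factor 1/(1+y/m)^(m*t), PV):
  t = 1.0000: CF_t = 60.000000, DF = 0.946970, PV = 56.818182
  t = 2.0000: CF_t = 60.000000, DF = 0.896752, PV = 53.805096
  t = 3.0000: CF_t = 60.000000, DF = 0.849197, PV = 50.951796
  t = 4.0000: CF_t = 60.000000, DF = 0.804163, PV = 48.249807
  t = 5.0000: CF_t = 60.000000, DF = 0.761518, PV = 45.691105
  t = 6.0000: CF_t = 60.000000, DF = 0.721135, PV = 43.268092
  t = 7.0000: CF_t = 60.000000, DF = 0.682893, PV = 40.973572
  t = 8.0000: CF_t = 60.000000, DF = 0.646679, PV = 38.800731
  t = 9.0000: CF_t = 60.000000, DF = 0.612385, PV = 36.743116
  t = 10.0000: CF_t = 1060.000000, DF = 0.579910, PV = 614.704912
Price P = sum_t PV_t = 1030.006408
Macaulay numerator sum_t t * PV_t:
  t * PV_t at t = 1.0000: 56.818182
  t * PV_t at t = 2.0000: 107.610193
  t * PV_t at t = 3.0000: 152.855388
  t * PV_t at t = 4.0000: 192.999227
  t * PV_t at t = 5.0000: 228.455524
  t * PV_t at t = 6.0000: 259.608550
  t * PV_t at t = 7.0000: 286.815002
  t * PV_t at t = 8.0000: 310.405846
  t * PV_t at t = 9.0000: 330.688046
  t * PV_t at t = 10.0000: 6147.049117
Macaulay duration D = (sum_t t * PV_t) / P = 8073.305074 / 1030.006408 = 7.838112

Answer: Macaulay duration = 7.8381 years


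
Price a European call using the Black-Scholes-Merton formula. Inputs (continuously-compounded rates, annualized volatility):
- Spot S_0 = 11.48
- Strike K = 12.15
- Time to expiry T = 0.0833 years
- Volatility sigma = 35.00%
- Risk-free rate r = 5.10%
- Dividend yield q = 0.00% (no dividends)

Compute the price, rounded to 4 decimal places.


Answer: Price = 0.2283

Derivation:
d1 = (ln(S/K) + (r - q + 0.5*sigma^2) * T) / (sigma * sqrt(T)) = -0.46895851
d2 = d1 - sigma * sqrt(T) = -0.56997460
exp(-rT) = 0.99576071; exp(-qT) = 1.00000000
C = S_0 * exp(-qT) * N(d1) - K * exp(-rT) * N(d2)
N(d1) = 0.31954965; N(d2) = 0.28434746
C = 11.4800 * 1.00000000 * 0.31954965 - 12.1500 * 0.99576071 * 0.28434746 = 0.2283


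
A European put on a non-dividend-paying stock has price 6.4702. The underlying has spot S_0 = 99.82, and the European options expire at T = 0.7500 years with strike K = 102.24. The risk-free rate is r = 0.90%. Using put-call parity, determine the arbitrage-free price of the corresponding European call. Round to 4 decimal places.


Put-call parity: C - P = S_0 * exp(-qT) - K * exp(-rT).
S_0 * exp(-qT) = 99.8200 * 1.00000000 = 99.82000000
K * exp(-rT) = 102.2400 * 0.99327273 = 101.55220392
C = P + S*exp(-qT) - K*exp(-rT)
C = 6.4702 + 99.82000000 - 101.55220392 = 4.7380

Answer: Call price = 4.7380


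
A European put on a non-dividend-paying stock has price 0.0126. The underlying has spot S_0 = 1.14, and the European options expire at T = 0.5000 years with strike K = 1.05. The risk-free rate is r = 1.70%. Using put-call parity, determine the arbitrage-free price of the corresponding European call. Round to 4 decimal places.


Answer: Call price = 0.1115

Derivation:
Put-call parity: C - P = S_0 * exp(-qT) - K * exp(-rT).
S_0 * exp(-qT) = 1.1400 * 1.00000000 = 1.14000000
K * exp(-rT) = 1.0500 * 0.99153602 = 1.04111282
C = P + S*exp(-qT) - K*exp(-rT)
C = 0.0126 + 1.14000000 - 1.04111282 = 0.1115


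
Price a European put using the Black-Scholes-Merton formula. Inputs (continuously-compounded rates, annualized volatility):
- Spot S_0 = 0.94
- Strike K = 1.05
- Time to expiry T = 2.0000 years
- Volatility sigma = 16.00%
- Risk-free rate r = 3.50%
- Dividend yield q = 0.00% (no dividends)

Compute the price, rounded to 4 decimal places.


Answer: Price = 0.1073

Derivation:
d1 = (ln(S/K) + (r - q + 0.5*sigma^2) * T) / (sigma * sqrt(T)) = -0.06658103
d2 = d1 - sigma * sqrt(T) = -0.29285520
exp(-rT) = 0.93239382; exp(-qT) = 1.00000000
P = K * exp(-rT) * N(-d2) - S_0 * exp(-qT) * N(-d1)
N(-d1) = 0.52654238; N(-d2) = 0.61518358
P = 1.0500 * 0.93239382 * 0.61518358 - 0.9400 * 1.00000000 * 0.52654238 = 0.1073


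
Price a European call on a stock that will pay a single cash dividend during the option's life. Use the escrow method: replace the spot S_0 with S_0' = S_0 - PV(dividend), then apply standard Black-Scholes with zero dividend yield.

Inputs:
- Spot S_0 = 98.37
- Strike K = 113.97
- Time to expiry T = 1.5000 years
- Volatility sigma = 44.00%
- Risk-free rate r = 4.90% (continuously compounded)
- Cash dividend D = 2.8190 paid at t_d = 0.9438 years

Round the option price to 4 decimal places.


Answer: Price = 16.6693

Derivation:
PV(D) = D * exp(-r * t_d) = 2.8190 * 0.95480686 = 2.69160054
S_0' = S_0 - PV(D) = 98.3700 - 2.69160054 = 95.67839946
d1 = (ln(S_0'/K) + (r + sigma^2/2)*T) / (sigma*sqrt(T)) = 0.08119930
d2 = d1 - sigma*sqrt(T) = -0.45768845
exp(-rT) = 0.92913615
N(d1) = 0.53235827; N(d2) = 0.32358815
C = S_0' * N(d1) - K * exp(-rT) * N(d2) = 95.67839946 * 0.53235827 - 113.9700 * 0.92913615 * 0.32358815 = 16.6693


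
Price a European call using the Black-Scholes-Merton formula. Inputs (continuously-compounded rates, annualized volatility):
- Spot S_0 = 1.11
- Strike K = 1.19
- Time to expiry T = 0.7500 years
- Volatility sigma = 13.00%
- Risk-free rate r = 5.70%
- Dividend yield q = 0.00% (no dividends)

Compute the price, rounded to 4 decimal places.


d1 = (ln(S/K) + (r - q + 0.5*sigma^2) * T) / (sigma * sqrt(T)) = -0.18213884
d2 = d1 - sigma * sqrt(T) = -0.29472214
exp(-rT) = 0.95815090; exp(-qT) = 1.00000000
C = S_0 * exp(-qT) * N(d1) - K * exp(-rT) * N(d2)
N(d1) = 0.42773689; N(d2) = 0.38410307
C = 1.1100 * 1.00000000 * 0.42773689 - 1.1900 * 0.95815090 * 0.38410307 = 0.0368

Answer: Price = 0.0368


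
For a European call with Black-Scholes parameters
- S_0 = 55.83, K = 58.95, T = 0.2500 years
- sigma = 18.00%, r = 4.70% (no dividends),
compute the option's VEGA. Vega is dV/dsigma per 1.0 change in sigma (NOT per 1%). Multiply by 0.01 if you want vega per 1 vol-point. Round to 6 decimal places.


d1 = -0.4286474185; d2 = -0.5186474185
phi(d1) = 0.3639248685; exp(-qT) = 1.0000000000; exp(-rT) = 0.9883187617
Vega = S * exp(-qT) * phi(d1) * sqrt(T) = 55.8300 * 1.0000000000 * 0.3639248685 * 0.5000000000 = 10.158963

Answer: Vega = 10.158963


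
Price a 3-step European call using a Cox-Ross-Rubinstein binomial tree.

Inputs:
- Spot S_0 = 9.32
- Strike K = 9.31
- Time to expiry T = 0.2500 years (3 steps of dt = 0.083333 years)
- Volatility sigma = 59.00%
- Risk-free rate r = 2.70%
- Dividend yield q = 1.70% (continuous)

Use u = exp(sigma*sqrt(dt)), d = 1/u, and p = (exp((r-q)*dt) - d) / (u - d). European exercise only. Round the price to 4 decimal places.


dt = T/N = 0.083333
u = exp(sigma*sqrt(dt)) = 1.185682; d = 1/u = 0.843396
p = (exp((r-q)*dt) - d) / (u - d) = 0.459959
Discount per step: exp(-r*dt) = 0.997753
Stock lattice S(k, i) with i counting down-moves:
  k=0: S(0,0) = 9.3200
  k=1: S(1,0) = 11.0506; S(1,1) = 7.8605
  k=2: S(2,0) = 13.1025; S(2,1) = 9.3200; S(2,2) = 6.6295
  k=3: S(3,0) = 15.5353; S(3,1) = 11.0506; S(3,2) = 7.8605; S(3,3) = 5.5913
Terminal payoffs V(N, i) = max(S_T - K, 0):
  V(3,0) = 6.225343; V(3,1) = 1.740558; V(3,2) = 0.000000; V(3,3) = 0.000000
Backward induction: V(k, i) = exp(-r*dt) * [p * V(k+1, i) + (1-p) * V(k+1, i+1)].
  V(2,0) = exp(-r*dt) * [p*6.225343 + (1-p)*1.740558] = 3.794826
  V(2,1) = exp(-r*dt) * [p*1.740558 + (1-p)*0.000000] = 0.798786
  V(2,2) = exp(-r*dt) * [p*0.000000 + (1-p)*0.000000] = 0.000000
  V(1,0) = exp(-r*dt) * [p*3.794826 + (1-p)*0.798786] = 2.171948
  V(1,1) = exp(-r*dt) * [p*0.798786 + (1-p)*0.000000] = 0.366583
  V(0,0) = exp(-r*dt) * [p*2.171948 + (1-p)*0.366583] = 1.194286

Answer: Price = V(0,0) = 1.1943


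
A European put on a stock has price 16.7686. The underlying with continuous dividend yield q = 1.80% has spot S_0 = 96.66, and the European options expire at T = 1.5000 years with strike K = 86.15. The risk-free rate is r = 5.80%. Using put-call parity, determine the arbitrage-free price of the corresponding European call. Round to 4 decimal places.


Answer: Call price = 31.8820

Derivation:
Put-call parity: C - P = S_0 * exp(-qT) - K * exp(-rT).
S_0 * exp(-qT) = 96.6600 * 0.97336124 = 94.08509761
K * exp(-rT) = 86.1500 * 0.91667710 = 78.97173179
C = P + S*exp(-qT) - K*exp(-rT)
C = 16.7686 + 94.08509761 - 78.97173179 = 31.8820


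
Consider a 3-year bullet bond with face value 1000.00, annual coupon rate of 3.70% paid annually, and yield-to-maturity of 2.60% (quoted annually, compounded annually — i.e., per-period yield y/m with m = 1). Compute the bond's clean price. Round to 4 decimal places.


Answer: Price = 1031.3556

Derivation:
Coupon per period c = face * coupon_rate / m = 37.000000
Periods per year m = 1; per-period yield y/m = 0.026000
Number of cashflows N = 3
Cashflows (t years, CF_t, discount factor 1/(1+y/m)^(m*t), PV):
  t = 1.0000: CF_t = 37.000000, DF = 0.974659, PV = 36.062378
  t = 2.0000: CF_t = 37.000000, DF = 0.949960, PV = 35.148517
  t = 3.0000: CF_t = 1037.000000, DF = 0.925887, PV = 960.144667
Price P = sum_t PV_t = 1031.355562


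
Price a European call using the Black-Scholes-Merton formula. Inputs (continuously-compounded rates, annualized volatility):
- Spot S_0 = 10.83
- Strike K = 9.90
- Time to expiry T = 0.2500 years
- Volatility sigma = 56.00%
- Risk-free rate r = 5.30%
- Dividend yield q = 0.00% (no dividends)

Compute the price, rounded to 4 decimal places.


Answer: Price = 1.7531

Derivation:
d1 = (ln(S/K) + (r - q + 0.5*sigma^2) * T) / (sigma * sqrt(T)) = 0.50798323
d2 = d1 - sigma * sqrt(T) = 0.22798323
exp(-rT) = 0.98683739; exp(-qT) = 1.00000000
C = S_0 * exp(-qT) * N(d1) - K * exp(-rT) * N(d2)
N(d1) = 0.69426745; N(d2) = 0.59017036
C = 10.8300 * 1.00000000 * 0.69426745 - 9.9000 * 0.98683739 * 0.59017036 = 1.7531


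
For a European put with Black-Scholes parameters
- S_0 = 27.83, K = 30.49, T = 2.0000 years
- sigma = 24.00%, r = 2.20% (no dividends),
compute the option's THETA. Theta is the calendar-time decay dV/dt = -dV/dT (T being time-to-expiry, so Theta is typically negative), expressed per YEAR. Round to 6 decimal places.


Answer: Theta = -0.542803

Derivation:
d1 = 0.0303932601; d2 = -0.3090179949
phi(d1) = 0.3987580614; exp(-qT) = 1.0000000000; exp(-rT) = 0.9569539575
Theta = -S*exp(-qT)*phi(d1)*sigma/(2*sqrt(T)) + r*K*exp(-rT)*N(-d2) - q*S*exp(-qT)*N(-d1)
N(-d1) = 0.4878767100; N(-d2) = 0.6213460808; sqrt(T) = 1.4142135624
Term 1 = -27.8300 * 1.0000000000 * 0.3987580614 * 0.2400 / (2 * 1.4142135624) = -0.9416487419
Term 2 = 0.0220 * 30.4900 * 0.9569539575 * 0.6213460808 = 0.3988455137
Term 3 = 0 (no dividend yield, q = 0)
Theta = -0.9416487419 + (0.3988455137) + (0.0000000000) = -0.542803


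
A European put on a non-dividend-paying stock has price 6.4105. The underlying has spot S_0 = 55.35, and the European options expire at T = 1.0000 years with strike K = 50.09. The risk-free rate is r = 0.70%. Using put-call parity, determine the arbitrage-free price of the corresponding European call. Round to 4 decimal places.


Put-call parity: C - P = S_0 * exp(-qT) - K * exp(-rT).
S_0 * exp(-qT) = 55.3500 * 1.00000000 = 55.35000000
K * exp(-rT) = 50.0900 * 0.99302444 = 49.74059435
C = P + S*exp(-qT) - K*exp(-rT)
C = 6.4105 + 55.35000000 - 49.74059435 = 12.0199

Answer: Call price = 12.0199


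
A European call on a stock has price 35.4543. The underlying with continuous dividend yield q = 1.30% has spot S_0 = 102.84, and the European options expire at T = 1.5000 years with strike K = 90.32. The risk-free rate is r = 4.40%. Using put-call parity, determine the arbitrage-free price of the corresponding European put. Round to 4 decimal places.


Put-call parity: C - P = S_0 * exp(-qT) - K * exp(-rT).
S_0 * exp(-qT) = 102.8400 * 0.98068890 = 100.85404598
K * exp(-rT) = 90.3200 * 0.93613086 = 84.55133966
P = C - S*exp(-qT) + K*exp(-rT)
P = 35.4543 - 100.85404598 + 84.55133966 = 19.1516

Answer: Put price = 19.1516


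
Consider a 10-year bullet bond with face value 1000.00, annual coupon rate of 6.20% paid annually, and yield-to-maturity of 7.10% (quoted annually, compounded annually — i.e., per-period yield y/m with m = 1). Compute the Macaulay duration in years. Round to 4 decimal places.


Answer: Macaulay duration = 7.6588 years

Derivation:
Coupon per period c = face * coupon_rate / m = 62.000000
Periods per year m = 1; per-period yield y/m = 0.071000
Number of cashflows N = 10
Cashflows (t years, CF_t, discount factor 1/(1+y/m)^(m*t), PV):
  t = 1.0000: CF_t = 62.000000, DF = 0.933707, PV = 57.889823
  t = 2.0000: CF_t = 62.000000, DF = 0.871808, PV = 54.052122
  t = 3.0000: CF_t = 62.000000, DF = 0.814013, PV = 50.468835
  t = 4.0000: CF_t = 62.000000, DF = 0.760050, PV = 47.123095
  t = 5.0000: CF_t = 62.000000, DF = 0.709664, PV = 43.999155
  t = 6.0000: CF_t = 62.000000, DF = 0.662618, PV = 41.082311
  t = 7.0000: CF_t = 62.000000, DF = 0.618691, PV = 38.358834
  t = 8.0000: CF_t = 62.000000, DF = 0.577676, PV = 35.815904
  t = 9.0000: CF_t = 62.000000, DF = 0.539380, PV = 33.441554
  t = 10.0000: CF_t = 1062.000000, DF = 0.503623, PV = 534.847301
Price P = sum_t PV_t = 937.078933
Macaulay numerator sum_t t * PV_t:
  t * PV_t at t = 1.0000: 57.889823
  t * PV_t at t = 2.0000: 108.104244
  t * PV_t at t = 3.0000: 151.406504
  t * PV_t at t = 4.0000: 188.492380
  t * PV_t at t = 5.0000: 219.995775
  t * PV_t at t = 6.0000: 246.493865
  t * PV_t at t = 7.0000: 268.511836
  t * PV_t at t = 8.0000: 286.527236
  t * PV_t at t = 9.0000: 300.973987
  t * PV_t at t = 10.0000: 5348.473008
Macaulay duration D = (sum_t t * PV_t) / P = 7176.868657 / 937.078933 = 7.658766


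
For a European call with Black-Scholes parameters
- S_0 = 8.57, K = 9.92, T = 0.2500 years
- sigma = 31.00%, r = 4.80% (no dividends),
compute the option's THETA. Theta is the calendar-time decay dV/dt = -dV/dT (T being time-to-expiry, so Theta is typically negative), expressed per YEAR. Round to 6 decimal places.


d1 = -0.7888560560; d2 = -0.9438560560
phi(d1) = 0.2922675960; exp(-qT) = 1.0000000000; exp(-rT) = 0.9880717129
Theta = -S*exp(-qT)*phi(d1)*sigma/(2*sqrt(T)) - r*K*exp(-rT)*N(d2) + q*S*exp(-qT)*N(d1)
N(d1) = 0.2150980710; N(d2) = 0.1726216053; sqrt(T) = 0.5000000000
Term 1 = -8.5700 * 1.0000000000 * 0.2922675960 * 0.3100 / (2 * 0.5000000000) = -0.7764673223
Term 2 = -0.0480 * 9.9200 * 0.9880717129 * 0.1726216053 = -0.0812150520
Term 3 = 0 (no dividend yield, q = 0)
Theta = -0.7764673223 + (-0.0812150520) + (0.0000000000) = -0.857682

Answer: Theta = -0.857682


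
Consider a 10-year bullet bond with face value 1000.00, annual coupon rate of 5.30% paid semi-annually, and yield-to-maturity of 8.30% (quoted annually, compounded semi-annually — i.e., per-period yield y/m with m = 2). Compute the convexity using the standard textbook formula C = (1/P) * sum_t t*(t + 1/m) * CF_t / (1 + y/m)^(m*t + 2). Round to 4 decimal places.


Coupon per period c = face * coupon_rate / m = 26.500000
Periods per year m = 2; per-period yield y/m = 0.041500
Number of cashflows N = 20
Cashflows (t years, CF_t, discount factor 1/(1+y/m)^(m*t), PV):
  t = 0.5000: CF_t = 26.500000, DF = 0.960154, PV = 25.444071
  t = 1.0000: CF_t = 26.500000, DF = 0.921895, PV = 24.430217
  t = 1.5000: CF_t = 26.500000, DF = 0.885161, PV = 23.456761
  t = 2.0000: CF_t = 26.500000, DF = 0.849890, PV = 22.522095
  t = 2.5000: CF_t = 26.500000, DF = 0.816025, PV = 21.624671
  t = 3.0000: CF_t = 26.500000, DF = 0.783510, PV = 20.763006
  t = 3.5000: CF_t = 26.500000, DF = 0.752290, PV = 19.935675
  t = 4.0000: CF_t = 26.500000, DF = 0.722314, PV = 19.141311
  t = 4.5000: CF_t = 26.500000, DF = 0.693532, PV = 18.378599
  t = 5.0000: CF_t = 26.500000, DF = 0.665897, PV = 17.646279
  t = 5.5000: CF_t = 26.500000, DF = 0.639364, PV = 16.943138
  t = 6.0000: CF_t = 26.500000, DF = 0.613887, PV = 16.268016
  t = 6.5000: CF_t = 26.500000, DF = 0.589426, PV = 15.619794
  t = 7.0000: CF_t = 26.500000, DF = 0.565940, PV = 14.997402
  t = 7.5000: CF_t = 26.500000, DF = 0.543389, PV = 14.399810
  t = 8.0000: CF_t = 26.500000, DF = 0.521737, PV = 13.826030
  t = 8.5000: CF_t = 26.500000, DF = 0.500948, PV = 13.275113
  t = 9.0000: CF_t = 26.500000, DF = 0.480987, PV = 12.746147
  t = 9.5000: CF_t = 26.500000, DF = 0.461821, PV = 12.238260
  t = 10.0000: CF_t = 1026.500000, DF = 0.443419, PV = 455.169830
Price P = sum_t PV_t = 798.826224
Convexity numerator sum_t t*(t + 1/m) * CF_t / (1+y/m)^(m*t + 2):
  t = 0.5000: term = 11.728381
  t = 1.0000: term = 33.783142
  t = 1.5000: term = 64.874012
  t = 2.0000: term = 103.815030
  t = 2.5000: term = 149.517566
  t = 3.0000: term = 200.983766
  t = 3.5000: term = 257.300388
  t = 4.0000: term = 317.633014
  t = 4.5000: term = 381.220613
  t = 5.0000: term = 447.370431
  t = 5.5000: term = 515.453209
  t = 6.0000: term = 584.898680
  t = 6.5000: term = 655.191352
  t = 7.0000: term = 725.866559
  t = 7.5000: term = 796.506752
  t = 8.0000: term = 866.738024
  t = 8.5000: term = 936.226862
  t = 9.0000: term = 1004.677099
  t = 9.5000: term = 1071.827065
  t = 10.0000: term = 44059.972174
Convexity = (1/P) * sum = 53185.584117 / 798.826224 = 66.579667

Answer: Convexity = 66.5797


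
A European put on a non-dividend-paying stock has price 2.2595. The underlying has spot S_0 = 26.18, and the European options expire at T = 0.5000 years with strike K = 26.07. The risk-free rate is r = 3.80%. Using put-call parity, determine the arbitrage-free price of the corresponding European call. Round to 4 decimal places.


Put-call parity: C - P = S_0 * exp(-qT) - K * exp(-rT).
S_0 * exp(-qT) = 26.1800 * 1.00000000 = 26.18000000
K * exp(-rT) = 26.0700 * 0.98117936 = 25.57934597
C = P + S*exp(-qT) - K*exp(-rT)
C = 2.2595 + 26.18000000 - 25.57934597 = 2.8602

Answer: Call price = 2.8602


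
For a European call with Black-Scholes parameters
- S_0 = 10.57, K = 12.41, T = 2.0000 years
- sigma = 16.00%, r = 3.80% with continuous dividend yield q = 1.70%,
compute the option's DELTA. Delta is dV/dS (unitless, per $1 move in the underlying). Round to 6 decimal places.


d1 = -0.4104878579; d2 = -0.6367620279
phi(d1) = 0.3667082618; exp(-qT) = 0.9665715046; exp(-rT) = 0.9268162066
N(d1) = 0.3407240543
Delta = exp(-qT) * N(d1) = 0.9665715046 * 0.3407240543 = 0.329334

Answer: Delta = 0.329334


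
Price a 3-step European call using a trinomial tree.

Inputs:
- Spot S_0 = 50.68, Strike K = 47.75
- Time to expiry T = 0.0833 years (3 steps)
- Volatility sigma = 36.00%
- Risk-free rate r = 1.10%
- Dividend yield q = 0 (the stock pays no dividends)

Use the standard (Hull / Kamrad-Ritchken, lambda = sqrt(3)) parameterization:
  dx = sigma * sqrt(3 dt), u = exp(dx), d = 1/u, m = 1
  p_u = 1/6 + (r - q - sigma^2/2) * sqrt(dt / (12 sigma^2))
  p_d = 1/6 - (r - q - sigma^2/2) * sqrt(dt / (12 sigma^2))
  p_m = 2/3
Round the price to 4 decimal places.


dt = T/N = 0.027767; dx = sigma*sqrt(3*dt) = 0.103902
u = exp(dx) = 1.109492; d = 1/u = 0.901313
p_u = 0.159478, p_m = 0.666667, p_d = 0.173855
Discount per step: exp(-r*dt) = 0.999695
Stock lattice S(k, j) with j the centered position index:
  k=0: S(0,+0) = 50.6800
  k=1: S(1,-1) = 45.6786; S(1,+0) = 50.6800; S(1,+1) = 56.2291
  k=2: S(2,-2) = 41.1707; S(2,-1) = 45.6786; S(2,+0) = 50.6800; S(2,+1) = 56.2291; S(2,+2) = 62.3857
  k=3: S(3,-3) = 37.1077; S(3,-2) = 41.1707; S(3,-1) = 45.6786; S(3,+0) = 50.6800; S(3,+1) = 56.2291; S(3,+2) = 62.3857; S(3,+3) = 69.2164
Terminal payoffs V(N, j) = max(S_T - K, 0):
  V(3,-3) = 0.000000; V(3,-2) = 0.000000; V(3,-1) = 0.000000; V(3,+0) = 2.930000; V(3,+1) = 8.479055; V(3,+2) = 14.635687; V(3,+3) = 21.466422
Backward induction: V(k, j) = exp(-r*dt) * [p_u * V(k+1, j+1) + p_m * V(k+1, j) + p_d * V(k+1, j-1)]
  V(2,-2) = exp(-r*dt) * [p_u*0.000000 + p_m*0.000000 + p_d*0.000000] = 0.000000
  V(2,-1) = exp(-r*dt) * [p_u*2.930000 + p_m*0.000000 + p_d*0.000000] = 0.467128
  V(2,+0) = exp(-r*dt) * [p_u*8.479055 + p_m*2.930000 + p_d*0.000000] = 3.304546
  V(2,+1) = exp(-r*dt) * [p_u*14.635687 + p_m*8.479055 + p_d*2.930000] = 8.493575
  V(2,+2) = exp(-r*dt) * [p_u*21.466422 + p_m*14.635687 + p_d*8.479055] = 14.650200
  V(1,-1) = exp(-r*dt) * [p_u*3.304546 + p_m*0.467128 + p_d*0.000000] = 0.838165
  V(1,+0) = exp(-r*dt) * [p_u*8.493575 + p_m*3.304546 + p_d*0.467128] = 3.637670
  V(1,+1) = exp(-r*dt) * [p_u*14.650200 + p_m*8.493575 + p_d*3.304546] = 8.570662
  V(0,+0) = exp(-r*dt) * [p_u*8.570662 + p_m*3.637670 + p_d*0.838165] = 3.936462

Answer: Price = V(0,0) = 3.9365
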